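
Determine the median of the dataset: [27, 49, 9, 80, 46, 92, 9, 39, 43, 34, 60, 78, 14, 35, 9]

39

Step 1: Sort the data in ascending order: [9, 9, 9, 14, 27, 34, 35, 39, 43, 46, 49, 60, 78, 80, 92]
Step 2: The number of values is n = 15.
Step 3: Since n is odd, the median is the middle value at position 8: 39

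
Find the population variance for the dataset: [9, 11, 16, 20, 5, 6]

28.4722

Step 1: Compute the mean: (9 + 11 + 16 + 20 + 5 + 6) / 6 = 11.1667
Step 2: Compute squared deviations from the mean:
  (9 - 11.1667)^2 = 4.6944
  (11 - 11.1667)^2 = 0.0278
  (16 - 11.1667)^2 = 23.3611
  (20 - 11.1667)^2 = 78.0278
  (5 - 11.1667)^2 = 38.0278
  (6 - 11.1667)^2 = 26.6944
Step 3: Sum of squared deviations = 170.8333
Step 4: Population variance = 170.8333 / 6 = 28.4722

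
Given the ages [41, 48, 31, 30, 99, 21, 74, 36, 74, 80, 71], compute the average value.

55

Step 1: Sum all values: 41 + 48 + 31 + 30 + 99 + 21 + 74 + 36 + 74 + 80 + 71 = 605
Step 2: Count the number of values: n = 11
Step 3: Mean = sum / n = 605 / 11 = 55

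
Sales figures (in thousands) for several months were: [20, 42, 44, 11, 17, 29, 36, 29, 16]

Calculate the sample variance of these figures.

141.1111

Step 1: Compute the mean: (20 + 42 + 44 + 11 + 17 + 29 + 36 + 29 + 16) / 9 = 27.1111
Step 2: Compute squared deviations from the mean:
  (20 - 27.1111)^2 = 50.5679
  (42 - 27.1111)^2 = 221.679
  (44 - 27.1111)^2 = 285.2346
  (11 - 27.1111)^2 = 259.5679
  (17 - 27.1111)^2 = 102.2346
  (29 - 27.1111)^2 = 3.5679
  (36 - 27.1111)^2 = 79.0123
  (29 - 27.1111)^2 = 3.5679
  (16 - 27.1111)^2 = 123.4568
Step 3: Sum of squared deviations = 1128.8889
Step 4: Sample variance = 1128.8889 / 8 = 141.1111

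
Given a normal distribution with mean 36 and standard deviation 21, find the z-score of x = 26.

-0.4762

Step 1: Recall the z-score formula: z = (x - mu) / sigma
Step 2: Substitute values: z = (26 - 36) / 21
Step 3: z = -10 / 21 = -0.4762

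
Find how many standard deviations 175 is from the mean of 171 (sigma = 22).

0.1818

Step 1: Recall the z-score formula: z = (x - mu) / sigma
Step 2: Substitute values: z = (175 - 171) / 22
Step 3: z = 4 / 22 = 0.1818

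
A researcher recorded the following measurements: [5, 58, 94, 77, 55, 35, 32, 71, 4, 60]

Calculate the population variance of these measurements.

797.69

Step 1: Compute the mean: (5 + 58 + 94 + 77 + 55 + 35 + 32 + 71 + 4 + 60) / 10 = 49.1
Step 2: Compute squared deviations from the mean:
  (5 - 49.1)^2 = 1944.81
  (58 - 49.1)^2 = 79.21
  (94 - 49.1)^2 = 2016.01
  (77 - 49.1)^2 = 778.41
  (55 - 49.1)^2 = 34.81
  (35 - 49.1)^2 = 198.81
  (32 - 49.1)^2 = 292.41
  (71 - 49.1)^2 = 479.61
  (4 - 49.1)^2 = 2034.01
  (60 - 49.1)^2 = 118.81
Step 3: Sum of squared deviations = 7976.9
Step 4: Population variance = 7976.9 / 10 = 797.69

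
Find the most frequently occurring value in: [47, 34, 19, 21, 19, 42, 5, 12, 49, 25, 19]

19

Step 1: Count the frequency of each value:
  5: appears 1 time(s)
  12: appears 1 time(s)
  19: appears 3 time(s)
  21: appears 1 time(s)
  25: appears 1 time(s)
  34: appears 1 time(s)
  42: appears 1 time(s)
  47: appears 1 time(s)
  49: appears 1 time(s)
Step 2: The value 19 appears most frequently (3 times).
Step 3: Mode = 19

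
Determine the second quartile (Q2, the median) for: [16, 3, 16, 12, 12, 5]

12

Step 1: Sort the data: [3, 5, 12, 12, 16, 16]
Step 2: n = 6
Step 3: Q2 is the median. Since n is even, it is the average of the values at positions 3 and 4:
  Q2 = (12 + 12) / 2 = 12
Step 4: Q2 = 12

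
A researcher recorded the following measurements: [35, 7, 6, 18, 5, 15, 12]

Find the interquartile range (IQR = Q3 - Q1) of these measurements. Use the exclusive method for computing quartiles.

12

Step 1: Sort the data: [5, 6, 7, 12, 15, 18, 35]
Step 2: n = 7
Step 3: Using the exclusive quartile method:
  Q1 = 6
  Q2 (median) = 12
  Q3 = 18
  IQR = Q3 - Q1 = 18 - 6 = 12
Step 4: IQR = 12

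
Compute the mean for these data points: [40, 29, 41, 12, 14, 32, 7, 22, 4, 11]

21.2

Step 1: Sum all values: 40 + 29 + 41 + 12 + 14 + 32 + 7 + 22 + 4 + 11 = 212
Step 2: Count the number of values: n = 10
Step 3: Mean = sum / n = 212 / 10 = 21.2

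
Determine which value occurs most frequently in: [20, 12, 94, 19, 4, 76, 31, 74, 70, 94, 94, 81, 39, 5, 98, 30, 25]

94

Step 1: Count the frequency of each value:
  4: appears 1 time(s)
  5: appears 1 time(s)
  12: appears 1 time(s)
  19: appears 1 time(s)
  20: appears 1 time(s)
  25: appears 1 time(s)
  30: appears 1 time(s)
  31: appears 1 time(s)
  39: appears 1 time(s)
  70: appears 1 time(s)
  74: appears 1 time(s)
  76: appears 1 time(s)
  81: appears 1 time(s)
  94: appears 3 time(s)
  98: appears 1 time(s)
Step 2: The value 94 appears most frequently (3 times).
Step 3: Mode = 94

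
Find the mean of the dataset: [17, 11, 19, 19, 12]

15.6

Step 1: Sum all values: 17 + 11 + 19 + 19 + 12 = 78
Step 2: Count the number of values: n = 5
Step 3: Mean = sum / n = 78 / 5 = 15.6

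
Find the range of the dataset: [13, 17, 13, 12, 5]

12

Step 1: Identify the maximum value: max = 17
Step 2: Identify the minimum value: min = 5
Step 3: Range = max - min = 17 - 5 = 12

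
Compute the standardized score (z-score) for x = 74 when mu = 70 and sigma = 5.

0.8

Step 1: Recall the z-score formula: z = (x - mu) / sigma
Step 2: Substitute values: z = (74 - 70) / 5
Step 3: z = 4 / 5 = 0.8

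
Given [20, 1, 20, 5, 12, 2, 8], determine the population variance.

53.9184

Step 1: Compute the mean: (20 + 1 + 20 + 5 + 12 + 2 + 8) / 7 = 9.7143
Step 2: Compute squared deviations from the mean:
  (20 - 9.7143)^2 = 105.7959
  (1 - 9.7143)^2 = 75.9388
  (20 - 9.7143)^2 = 105.7959
  (5 - 9.7143)^2 = 22.2245
  (12 - 9.7143)^2 = 5.2245
  (2 - 9.7143)^2 = 59.5102
  (8 - 9.7143)^2 = 2.9388
Step 3: Sum of squared deviations = 377.4286
Step 4: Population variance = 377.4286 / 7 = 53.9184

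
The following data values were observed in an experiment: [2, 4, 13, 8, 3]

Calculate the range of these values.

11

Step 1: Identify the maximum value: max = 13
Step 2: Identify the minimum value: min = 2
Step 3: Range = max - min = 13 - 2 = 11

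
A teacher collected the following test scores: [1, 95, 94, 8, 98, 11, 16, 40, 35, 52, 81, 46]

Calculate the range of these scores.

97

Step 1: Identify the maximum value: max = 98
Step 2: Identify the minimum value: min = 1
Step 3: Range = max - min = 98 - 1 = 97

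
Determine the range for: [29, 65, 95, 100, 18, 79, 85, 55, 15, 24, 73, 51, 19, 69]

85

Step 1: Identify the maximum value: max = 100
Step 2: Identify the minimum value: min = 15
Step 3: Range = max - min = 100 - 15 = 85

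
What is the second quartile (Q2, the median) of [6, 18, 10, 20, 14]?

14

Step 1: Sort the data: [6, 10, 14, 18, 20]
Step 2: n = 5
Step 3: Q2 is the median. Since n is odd, it is the middle value at position 3: 14
Step 4: Q2 = 14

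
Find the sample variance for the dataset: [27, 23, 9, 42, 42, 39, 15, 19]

163.1429

Step 1: Compute the mean: (27 + 23 + 9 + 42 + 42 + 39 + 15 + 19) / 8 = 27
Step 2: Compute squared deviations from the mean:
  (27 - 27)^2 = 0
  (23 - 27)^2 = 16
  (9 - 27)^2 = 324
  (42 - 27)^2 = 225
  (42 - 27)^2 = 225
  (39 - 27)^2 = 144
  (15 - 27)^2 = 144
  (19 - 27)^2 = 64
Step 3: Sum of squared deviations = 1142
Step 4: Sample variance = 1142 / 7 = 163.1429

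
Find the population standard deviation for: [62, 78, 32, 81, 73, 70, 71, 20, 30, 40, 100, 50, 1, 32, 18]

27.359

Step 1: Compute the mean: 50.5333
Step 2: Sum of squared deviations from the mean: 11227.7333
Step 3: Population variance = 11227.7333 / 15 = 748.5156
Step 4: Standard deviation = sqrt(748.5156) = 27.359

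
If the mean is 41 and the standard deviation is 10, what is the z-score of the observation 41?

0

Step 1: Recall the z-score formula: z = (x - mu) / sigma
Step 2: Substitute values: z = (41 - 41) / 10
Step 3: z = 0 / 10 = 0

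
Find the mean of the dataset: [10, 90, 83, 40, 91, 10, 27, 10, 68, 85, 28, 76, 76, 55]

53.5

Step 1: Sum all values: 10 + 90 + 83 + 40 + 91 + 10 + 27 + 10 + 68 + 85 + 28 + 76 + 76 + 55 = 749
Step 2: Count the number of values: n = 14
Step 3: Mean = sum / n = 749 / 14 = 53.5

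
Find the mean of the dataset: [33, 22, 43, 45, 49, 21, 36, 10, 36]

32.7778

Step 1: Sum all values: 33 + 22 + 43 + 45 + 49 + 21 + 36 + 10 + 36 = 295
Step 2: Count the number of values: n = 9
Step 3: Mean = sum / n = 295 / 9 = 32.7778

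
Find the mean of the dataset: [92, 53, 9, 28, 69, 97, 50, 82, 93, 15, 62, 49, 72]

59.3077

Step 1: Sum all values: 92 + 53 + 9 + 28 + 69 + 97 + 50 + 82 + 93 + 15 + 62 + 49 + 72 = 771
Step 2: Count the number of values: n = 13
Step 3: Mean = sum / n = 771 / 13 = 59.3077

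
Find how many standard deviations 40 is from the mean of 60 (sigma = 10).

-2

Step 1: Recall the z-score formula: z = (x - mu) / sigma
Step 2: Substitute values: z = (40 - 60) / 10
Step 3: z = -20 / 10 = -2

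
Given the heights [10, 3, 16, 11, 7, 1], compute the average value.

8

Step 1: Sum all values: 10 + 3 + 16 + 11 + 7 + 1 = 48
Step 2: Count the number of values: n = 6
Step 3: Mean = sum / n = 48 / 6 = 8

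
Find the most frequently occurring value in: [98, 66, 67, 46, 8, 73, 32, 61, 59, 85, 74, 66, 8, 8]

8

Step 1: Count the frequency of each value:
  8: appears 3 time(s)
  32: appears 1 time(s)
  46: appears 1 time(s)
  59: appears 1 time(s)
  61: appears 1 time(s)
  66: appears 2 time(s)
  67: appears 1 time(s)
  73: appears 1 time(s)
  74: appears 1 time(s)
  85: appears 1 time(s)
  98: appears 1 time(s)
Step 2: The value 8 appears most frequently (3 times).
Step 3: Mode = 8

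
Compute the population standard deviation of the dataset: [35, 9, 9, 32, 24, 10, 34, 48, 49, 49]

15.5206

Step 1: Compute the mean: 29.9
Step 2: Sum of squared deviations from the mean: 2408.9
Step 3: Population variance = 2408.9 / 10 = 240.89
Step 4: Standard deviation = sqrt(240.89) = 15.5206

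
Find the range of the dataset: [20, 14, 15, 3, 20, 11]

17

Step 1: Identify the maximum value: max = 20
Step 2: Identify the minimum value: min = 3
Step 3: Range = max - min = 20 - 3 = 17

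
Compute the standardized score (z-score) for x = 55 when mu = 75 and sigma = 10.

-2

Step 1: Recall the z-score formula: z = (x - mu) / sigma
Step 2: Substitute values: z = (55 - 75) / 10
Step 3: z = -20 / 10 = -2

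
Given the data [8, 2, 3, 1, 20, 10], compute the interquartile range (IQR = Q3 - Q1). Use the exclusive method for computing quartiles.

10.75

Step 1: Sort the data: [1, 2, 3, 8, 10, 20]
Step 2: n = 6
Step 3: Using the exclusive quartile method:
  Q1 = 1.75
  Q2 (median) = 5.5
  Q3 = 12.5
  IQR = Q3 - Q1 = 12.5 - 1.75 = 10.75
Step 4: IQR = 10.75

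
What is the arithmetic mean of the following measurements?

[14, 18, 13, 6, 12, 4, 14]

11.5714

Step 1: Sum all values: 14 + 18 + 13 + 6 + 12 + 4 + 14 = 81
Step 2: Count the number of values: n = 7
Step 3: Mean = sum / n = 81 / 7 = 11.5714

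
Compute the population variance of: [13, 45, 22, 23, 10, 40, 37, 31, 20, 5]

161.04

Step 1: Compute the mean: (13 + 45 + 22 + 23 + 10 + 40 + 37 + 31 + 20 + 5) / 10 = 24.6
Step 2: Compute squared deviations from the mean:
  (13 - 24.6)^2 = 134.56
  (45 - 24.6)^2 = 416.16
  (22 - 24.6)^2 = 6.76
  (23 - 24.6)^2 = 2.56
  (10 - 24.6)^2 = 213.16
  (40 - 24.6)^2 = 237.16
  (37 - 24.6)^2 = 153.76
  (31 - 24.6)^2 = 40.96
  (20 - 24.6)^2 = 21.16
  (5 - 24.6)^2 = 384.16
Step 3: Sum of squared deviations = 1610.4
Step 4: Population variance = 1610.4 / 10 = 161.04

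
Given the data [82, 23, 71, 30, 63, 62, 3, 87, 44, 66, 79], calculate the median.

63

Step 1: Sort the data in ascending order: [3, 23, 30, 44, 62, 63, 66, 71, 79, 82, 87]
Step 2: The number of values is n = 11.
Step 3: Since n is odd, the median is the middle value at position 6: 63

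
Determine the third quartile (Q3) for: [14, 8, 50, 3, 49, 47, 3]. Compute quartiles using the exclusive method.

49

Step 1: Sort the data: [3, 3, 8, 14, 47, 49, 50]
Step 2: n = 7
Step 3: Using the exclusive quartile method:
  Q1 = 3
  Q2 (median) = 14
  Q3 = 49
  IQR = Q3 - Q1 = 49 - 3 = 46
Step 4: Q3 = 49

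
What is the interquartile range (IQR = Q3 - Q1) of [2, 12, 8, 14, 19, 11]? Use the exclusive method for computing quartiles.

8.75

Step 1: Sort the data: [2, 8, 11, 12, 14, 19]
Step 2: n = 6
Step 3: Using the exclusive quartile method:
  Q1 = 6.5
  Q2 (median) = 11.5
  Q3 = 15.25
  IQR = Q3 - Q1 = 15.25 - 6.5 = 8.75
Step 4: IQR = 8.75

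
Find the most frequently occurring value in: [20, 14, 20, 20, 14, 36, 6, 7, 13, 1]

20

Step 1: Count the frequency of each value:
  1: appears 1 time(s)
  6: appears 1 time(s)
  7: appears 1 time(s)
  13: appears 1 time(s)
  14: appears 2 time(s)
  20: appears 3 time(s)
  36: appears 1 time(s)
Step 2: The value 20 appears most frequently (3 times).
Step 3: Mode = 20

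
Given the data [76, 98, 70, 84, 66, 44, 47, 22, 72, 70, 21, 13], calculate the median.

68

Step 1: Sort the data in ascending order: [13, 21, 22, 44, 47, 66, 70, 70, 72, 76, 84, 98]
Step 2: The number of values is n = 12.
Step 3: Since n is even, the median is the average of positions 6 and 7:
  Median = (66 + 70) / 2 = 68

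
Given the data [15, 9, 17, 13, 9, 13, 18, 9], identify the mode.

9

Step 1: Count the frequency of each value:
  9: appears 3 time(s)
  13: appears 2 time(s)
  15: appears 1 time(s)
  17: appears 1 time(s)
  18: appears 1 time(s)
Step 2: The value 9 appears most frequently (3 times).
Step 3: Mode = 9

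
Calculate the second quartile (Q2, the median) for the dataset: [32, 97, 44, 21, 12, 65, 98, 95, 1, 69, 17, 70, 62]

62

Step 1: Sort the data: [1, 12, 17, 21, 32, 44, 62, 65, 69, 70, 95, 97, 98]
Step 2: n = 13
Step 3: Q2 is the median. Since n is odd, it is the middle value at position 7: 62
Step 4: Q2 = 62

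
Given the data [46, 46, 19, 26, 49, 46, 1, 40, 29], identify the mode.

46

Step 1: Count the frequency of each value:
  1: appears 1 time(s)
  19: appears 1 time(s)
  26: appears 1 time(s)
  29: appears 1 time(s)
  40: appears 1 time(s)
  46: appears 3 time(s)
  49: appears 1 time(s)
Step 2: The value 46 appears most frequently (3 times).
Step 3: Mode = 46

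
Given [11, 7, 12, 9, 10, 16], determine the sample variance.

9.3667

Step 1: Compute the mean: (11 + 7 + 12 + 9 + 10 + 16) / 6 = 10.8333
Step 2: Compute squared deviations from the mean:
  (11 - 10.8333)^2 = 0.0278
  (7 - 10.8333)^2 = 14.6944
  (12 - 10.8333)^2 = 1.3611
  (9 - 10.8333)^2 = 3.3611
  (10 - 10.8333)^2 = 0.6944
  (16 - 10.8333)^2 = 26.6944
Step 3: Sum of squared deviations = 46.8333
Step 4: Sample variance = 46.8333 / 5 = 9.3667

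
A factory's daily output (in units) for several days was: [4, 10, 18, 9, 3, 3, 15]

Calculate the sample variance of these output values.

35.8095

Step 1: Compute the mean: (4 + 10 + 18 + 9 + 3 + 3 + 15) / 7 = 8.8571
Step 2: Compute squared deviations from the mean:
  (4 - 8.8571)^2 = 23.5918
  (10 - 8.8571)^2 = 1.3061
  (18 - 8.8571)^2 = 83.5918
  (9 - 8.8571)^2 = 0.0204
  (3 - 8.8571)^2 = 34.3061
  (3 - 8.8571)^2 = 34.3061
  (15 - 8.8571)^2 = 37.7347
Step 3: Sum of squared deviations = 214.8571
Step 4: Sample variance = 214.8571 / 6 = 35.8095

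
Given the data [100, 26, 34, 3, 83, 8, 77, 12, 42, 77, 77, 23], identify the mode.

77

Step 1: Count the frequency of each value:
  3: appears 1 time(s)
  8: appears 1 time(s)
  12: appears 1 time(s)
  23: appears 1 time(s)
  26: appears 1 time(s)
  34: appears 1 time(s)
  42: appears 1 time(s)
  77: appears 3 time(s)
  83: appears 1 time(s)
  100: appears 1 time(s)
Step 2: The value 77 appears most frequently (3 times).
Step 3: Mode = 77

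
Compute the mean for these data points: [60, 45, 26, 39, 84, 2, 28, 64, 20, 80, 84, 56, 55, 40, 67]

50

Step 1: Sum all values: 60 + 45 + 26 + 39 + 84 + 2 + 28 + 64 + 20 + 80 + 84 + 56 + 55 + 40 + 67 = 750
Step 2: Count the number of values: n = 15
Step 3: Mean = sum / n = 750 / 15 = 50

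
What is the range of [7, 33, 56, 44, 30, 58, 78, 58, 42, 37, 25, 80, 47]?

73

Step 1: Identify the maximum value: max = 80
Step 2: Identify the minimum value: min = 7
Step 3: Range = max - min = 80 - 7 = 73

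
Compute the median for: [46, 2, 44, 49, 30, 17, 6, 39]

34.5

Step 1: Sort the data in ascending order: [2, 6, 17, 30, 39, 44, 46, 49]
Step 2: The number of values is n = 8.
Step 3: Since n is even, the median is the average of positions 4 and 5:
  Median = (30 + 39) / 2 = 34.5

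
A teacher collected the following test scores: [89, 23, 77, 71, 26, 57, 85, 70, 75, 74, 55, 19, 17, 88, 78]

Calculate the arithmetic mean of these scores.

60.2667

Step 1: Sum all values: 89 + 23 + 77 + 71 + 26 + 57 + 85 + 70 + 75 + 74 + 55 + 19 + 17 + 88 + 78 = 904
Step 2: Count the number of values: n = 15
Step 3: Mean = sum / n = 904 / 15 = 60.2667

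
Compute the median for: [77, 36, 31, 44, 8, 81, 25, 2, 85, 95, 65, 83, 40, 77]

54.5

Step 1: Sort the data in ascending order: [2, 8, 25, 31, 36, 40, 44, 65, 77, 77, 81, 83, 85, 95]
Step 2: The number of values is n = 14.
Step 3: Since n is even, the median is the average of positions 7 and 8:
  Median = (44 + 65) / 2 = 54.5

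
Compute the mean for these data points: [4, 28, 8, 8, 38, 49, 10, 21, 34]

22.2222

Step 1: Sum all values: 4 + 28 + 8 + 8 + 38 + 49 + 10 + 21 + 34 = 200
Step 2: Count the number of values: n = 9
Step 3: Mean = sum / n = 200 / 9 = 22.2222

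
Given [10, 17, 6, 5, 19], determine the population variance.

32.24

Step 1: Compute the mean: (10 + 17 + 6 + 5 + 19) / 5 = 11.4
Step 2: Compute squared deviations from the mean:
  (10 - 11.4)^2 = 1.96
  (17 - 11.4)^2 = 31.36
  (6 - 11.4)^2 = 29.16
  (5 - 11.4)^2 = 40.96
  (19 - 11.4)^2 = 57.76
Step 3: Sum of squared deviations = 161.2
Step 4: Population variance = 161.2 / 5 = 32.24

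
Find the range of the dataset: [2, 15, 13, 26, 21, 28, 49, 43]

47

Step 1: Identify the maximum value: max = 49
Step 2: Identify the minimum value: min = 2
Step 3: Range = max - min = 49 - 2 = 47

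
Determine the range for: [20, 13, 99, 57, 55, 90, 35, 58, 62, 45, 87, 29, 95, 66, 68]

86

Step 1: Identify the maximum value: max = 99
Step 2: Identify the minimum value: min = 13
Step 3: Range = max - min = 99 - 13 = 86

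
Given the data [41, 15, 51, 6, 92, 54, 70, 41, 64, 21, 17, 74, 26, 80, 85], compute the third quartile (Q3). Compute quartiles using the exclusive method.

74

Step 1: Sort the data: [6, 15, 17, 21, 26, 41, 41, 51, 54, 64, 70, 74, 80, 85, 92]
Step 2: n = 15
Step 3: Using the exclusive quartile method:
  Q1 = 21
  Q2 (median) = 51
  Q3 = 74
  IQR = Q3 - Q1 = 74 - 21 = 53
Step 4: Q3 = 74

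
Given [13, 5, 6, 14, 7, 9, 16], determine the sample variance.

18.6667

Step 1: Compute the mean: (13 + 5 + 6 + 14 + 7 + 9 + 16) / 7 = 10
Step 2: Compute squared deviations from the mean:
  (13 - 10)^2 = 9
  (5 - 10)^2 = 25
  (6 - 10)^2 = 16
  (14 - 10)^2 = 16
  (7 - 10)^2 = 9
  (9 - 10)^2 = 1
  (16 - 10)^2 = 36
Step 3: Sum of squared deviations = 112
Step 4: Sample variance = 112 / 6 = 18.6667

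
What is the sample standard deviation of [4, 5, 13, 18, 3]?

6.5803

Step 1: Compute the mean: 8.6
Step 2: Sum of squared deviations from the mean: 173.2
Step 3: Sample variance = 173.2 / 4 = 43.3
Step 4: Standard deviation = sqrt(43.3) = 6.5803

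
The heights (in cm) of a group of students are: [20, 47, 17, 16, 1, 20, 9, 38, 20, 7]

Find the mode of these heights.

20

Step 1: Count the frequency of each value:
  1: appears 1 time(s)
  7: appears 1 time(s)
  9: appears 1 time(s)
  16: appears 1 time(s)
  17: appears 1 time(s)
  20: appears 3 time(s)
  38: appears 1 time(s)
  47: appears 1 time(s)
Step 2: The value 20 appears most frequently (3 times).
Step 3: Mode = 20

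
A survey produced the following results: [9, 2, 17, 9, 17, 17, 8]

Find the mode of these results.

17

Step 1: Count the frequency of each value:
  2: appears 1 time(s)
  8: appears 1 time(s)
  9: appears 2 time(s)
  17: appears 3 time(s)
Step 2: The value 17 appears most frequently (3 times).
Step 3: Mode = 17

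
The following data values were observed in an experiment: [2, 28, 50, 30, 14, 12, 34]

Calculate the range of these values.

48

Step 1: Identify the maximum value: max = 50
Step 2: Identify the minimum value: min = 2
Step 3: Range = max - min = 50 - 2 = 48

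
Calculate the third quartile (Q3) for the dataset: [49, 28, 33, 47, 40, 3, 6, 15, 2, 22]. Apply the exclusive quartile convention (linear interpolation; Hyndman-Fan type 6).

41.75

Step 1: Sort the data: [2, 3, 6, 15, 22, 28, 33, 40, 47, 49]
Step 2: n = 10
Step 3: Using the exclusive quartile method:
  Q1 = 5.25
  Q2 (median) = 25
  Q3 = 41.75
  IQR = Q3 - Q1 = 41.75 - 5.25 = 36.5
Step 4: Q3 = 41.75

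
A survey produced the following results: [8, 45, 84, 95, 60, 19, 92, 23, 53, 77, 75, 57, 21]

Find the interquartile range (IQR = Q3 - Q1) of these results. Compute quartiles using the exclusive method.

58.5

Step 1: Sort the data: [8, 19, 21, 23, 45, 53, 57, 60, 75, 77, 84, 92, 95]
Step 2: n = 13
Step 3: Using the exclusive quartile method:
  Q1 = 22
  Q2 (median) = 57
  Q3 = 80.5
  IQR = Q3 - Q1 = 80.5 - 22 = 58.5
Step 4: IQR = 58.5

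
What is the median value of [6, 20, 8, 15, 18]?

15

Step 1: Sort the data in ascending order: [6, 8, 15, 18, 20]
Step 2: The number of values is n = 5.
Step 3: Since n is odd, the median is the middle value at position 3: 15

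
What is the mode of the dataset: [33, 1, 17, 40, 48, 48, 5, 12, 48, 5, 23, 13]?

48

Step 1: Count the frequency of each value:
  1: appears 1 time(s)
  5: appears 2 time(s)
  12: appears 1 time(s)
  13: appears 1 time(s)
  17: appears 1 time(s)
  23: appears 1 time(s)
  33: appears 1 time(s)
  40: appears 1 time(s)
  48: appears 3 time(s)
Step 2: The value 48 appears most frequently (3 times).
Step 3: Mode = 48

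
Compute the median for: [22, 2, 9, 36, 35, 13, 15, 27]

18.5

Step 1: Sort the data in ascending order: [2, 9, 13, 15, 22, 27, 35, 36]
Step 2: The number of values is n = 8.
Step 3: Since n is even, the median is the average of positions 4 and 5:
  Median = (15 + 22) / 2 = 18.5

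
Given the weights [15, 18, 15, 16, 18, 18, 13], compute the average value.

16.1429

Step 1: Sum all values: 15 + 18 + 15 + 16 + 18 + 18 + 13 = 113
Step 2: Count the number of values: n = 7
Step 3: Mean = sum / n = 113 / 7 = 16.1429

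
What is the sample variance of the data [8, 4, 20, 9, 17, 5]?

42.7

Step 1: Compute the mean: (8 + 4 + 20 + 9 + 17 + 5) / 6 = 10.5
Step 2: Compute squared deviations from the mean:
  (8 - 10.5)^2 = 6.25
  (4 - 10.5)^2 = 42.25
  (20 - 10.5)^2 = 90.25
  (9 - 10.5)^2 = 2.25
  (17 - 10.5)^2 = 42.25
  (5 - 10.5)^2 = 30.25
Step 3: Sum of squared deviations = 213.5
Step 4: Sample variance = 213.5 / 5 = 42.7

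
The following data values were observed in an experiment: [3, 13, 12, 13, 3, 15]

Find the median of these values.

12.5

Step 1: Sort the data in ascending order: [3, 3, 12, 13, 13, 15]
Step 2: The number of values is n = 6.
Step 3: Since n is even, the median is the average of positions 3 and 4:
  Median = (12 + 13) / 2 = 12.5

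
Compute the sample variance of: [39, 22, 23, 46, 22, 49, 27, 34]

119.9286

Step 1: Compute the mean: (39 + 22 + 23 + 46 + 22 + 49 + 27 + 34) / 8 = 32.75
Step 2: Compute squared deviations from the mean:
  (39 - 32.75)^2 = 39.0625
  (22 - 32.75)^2 = 115.5625
  (23 - 32.75)^2 = 95.0625
  (46 - 32.75)^2 = 175.5625
  (22 - 32.75)^2 = 115.5625
  (49 - 32.75)^2 = 264.0625
  (27 - 32.75)^2 = 33.0625
  (34 - 32.75)^2 = 1.5625
Step 3: Sum of squared deviations = 839.5
Step 4: Sample variance = 839.5 / 7 = 119.9286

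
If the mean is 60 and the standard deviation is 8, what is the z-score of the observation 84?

3

Step 1: Recall the z-score formula: z = (x - mu) / sigma
Step 2: Substitute values: z = (84 - 60) / 8
Step 3: z = 24 / 8 = 3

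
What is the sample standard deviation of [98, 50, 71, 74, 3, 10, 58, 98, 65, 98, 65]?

32.3577

Step 1: Compute the mean: 62.7273
Step 2: Sum of squared deviations from the mean: 10470.1818
Step 3: Sample variance = 10470.1818 / 10 = 1047.0182
Step 4: Standard deviation = sqrt(1047.0182) = 32.3577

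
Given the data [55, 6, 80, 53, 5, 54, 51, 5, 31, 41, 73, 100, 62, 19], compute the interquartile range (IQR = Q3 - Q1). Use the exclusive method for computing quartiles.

49

Step 1: Sort the data: [5, 5, 6, 19, 31, 41, 51, 53, 54, 55, 62, 73, 80, 100]
Step 2: n = 14
Step 3: Using the exclusive quartile method:
  Q1 = 15.75
  Q2 (median) = 52
  Q3 = 64.75
  IQR = Q3 - Q1 = 64.75 - 15.75 = 49
Step 4: IQR = 49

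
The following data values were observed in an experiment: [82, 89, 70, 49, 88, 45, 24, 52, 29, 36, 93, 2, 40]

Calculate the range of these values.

91

Step 1: Identify the maximum value: max = 93
Step 2: Identify the minimum value: min = 2
Step 3: Range = max - min = 93 - 2 = 91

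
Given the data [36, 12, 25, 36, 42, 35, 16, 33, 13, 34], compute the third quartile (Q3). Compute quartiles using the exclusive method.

36

Step 1: Sort the data: [12, 13, 16, 25, 33, 34, 35, 36, 36, 42]
Step 2: n = 10
Step 3: Using the exclusive quartile method:
  Q1 = 15.25
  Q2 (median) = 33.5
  Q3 = 36
  IQR = Q3 - Q1 = 36 - 15.25 = 20.75
Step 4: Q3 = 36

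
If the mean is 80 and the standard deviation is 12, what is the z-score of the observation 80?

0

Step 1: Recall the z-score formula: z = (x - mu) / sigma
Step 2: Substitute values: z = (80 - 80) / 12
Step 3: z = 0 / 12 = 0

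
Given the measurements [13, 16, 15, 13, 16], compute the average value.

14.6

Step 1: Sum all values: 13 + 16 + 15 + 13 + 16 = 73
Step 2: Count the number of values: n = 5
Step 3: Mean = sum / n = 73 / 5 = 14.6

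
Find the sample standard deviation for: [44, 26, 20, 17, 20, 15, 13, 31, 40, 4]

12.3918

Step 1: Compute the mean: 23
Step 2: Sum of squared deviations from the mean: 1382
Step 3: Sample variance = 1382 / 9 = 153.5556
Step 4: Standard deviation = sqrt(153.5556) = 12.3918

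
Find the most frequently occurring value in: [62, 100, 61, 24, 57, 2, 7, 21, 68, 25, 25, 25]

25

Step 1: Count the frequency of each value:
  2: appears 1 time(s)
  7: appears 1 time(s)
  21: appears 1 time(s)
  24: appears 1 time(s)
  25: appears 3 time(s)
  57: appears 1 time(s)
  61: appears 1 time(s)
  62: appears 1 time(s)
  68: appears 1 time(s)
  100: appears 1 time(s)
Step 2: The value 25 appears most frequently (3 times).
Step 3: Mode = 25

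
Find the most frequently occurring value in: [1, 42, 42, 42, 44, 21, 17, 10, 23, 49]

42

Step 1: Count the frequency of each value:
  1: appears 1 time(s)
  10: appears 1 time(s)
  17: appears 1 time(s)
  21: appears 1 time(s)
  23: appears 1 time(s)
  42: appears 3 time(s)
  44: appears 1 time(s)
  49: appears 1 time(s)
Step 2: The value 42 appears most frequently (3 times).
Step 3: Mode = 42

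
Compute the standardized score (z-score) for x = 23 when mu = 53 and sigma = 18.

-1.6667

Step 1: Recall the z-score formula: z = (x - mu) / sigma
Step 2: Substitute values: z = (23 - 53) / 18
Step 3: z = -30 / 18 = -1.6667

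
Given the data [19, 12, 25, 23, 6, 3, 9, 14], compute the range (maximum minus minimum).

22

Step 1: Identify the maximum value: max = 25
Step 2: Identify the minimum value: min = 3
Step 3: Range = max - min = 25 - 3 = 22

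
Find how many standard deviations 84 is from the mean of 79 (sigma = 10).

0.5

Step 1: Recall the z-score formula: z = (x - mu) / sigma
Step 2: Substitute values: z = (84 - 79) / 10
Step 3: z = 5 / 10 = 0.5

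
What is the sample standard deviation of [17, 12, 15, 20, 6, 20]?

5.3666

Step 1: Compute the mean: 15
Step 2: Sum of squared deviations from the mean: 144
Step 3: Sample variance = 144 / 5 = 28.8
Step 4: Standard deviation = sqrt(28.8) = 5.3666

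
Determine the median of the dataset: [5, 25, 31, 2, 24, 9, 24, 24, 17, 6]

20.5

Step 1: Sort the data in ascending order: [2, 5, 6, 9, 17, 24, 24, 24, 25, 31]
Step 2: The number of values is n = 10.
Step 3: Since n is even, the median is the average of positions 5 and 6:
  Median = (17 + 24) / 2 = 20.5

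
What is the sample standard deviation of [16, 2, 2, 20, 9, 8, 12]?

6.7436

Step 1: Compute the mean: 9.8571
Step 2: Sum of squared deviations from the mean: 272.8571
Step 3: Sample variance = 272.8571 / 6 = 45.4762
Step 4: Standard deviation = sqrt(45.4762) = 6.7436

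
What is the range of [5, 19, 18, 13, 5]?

14

Step 1: Identify the maximum value: max = 19
Step 2: Identify the minimum value: min = 5
Step 3: Range = max - min = 19 - 5 = 14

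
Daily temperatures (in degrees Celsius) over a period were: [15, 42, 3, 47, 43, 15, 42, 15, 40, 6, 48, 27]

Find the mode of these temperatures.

15

Step 1: Count the frequency of each value:
  3: appears 1 time(s)
  6: appears 1 time(s)
  15: appears 3 time(s)
  27: appears 1 time(s)
  40: appears 1 time(s)
  42: appears 2 time(s)
  43: appears 1 time(s)
  47: appears 1 time(s)
  48: appears 1 time(s)
Step 2: The value 15 appears most frequently (3 times).
Step 3: Mode = 15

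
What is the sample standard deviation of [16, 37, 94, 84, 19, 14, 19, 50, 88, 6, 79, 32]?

32.8352

Step 1: Compute the mean: 44.8333
Step 2: Sum of squared deviations from the mean: 11859.6667
Step 3: Sample variance = 11859.6667 / 11 = 1078.1515
Step 4: Standard deviation = sqrt(1078.1515) = 32.8352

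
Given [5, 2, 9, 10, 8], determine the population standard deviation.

2.9257

Step 1: Compute the mean: 6.8
Step 2: Sum of squared deviations from the mean: 42.8
Step 3: Population variance = 42.8 / 5 = 8.56
Step 4: Standard deviation = sqrt(8.56) = 2.9257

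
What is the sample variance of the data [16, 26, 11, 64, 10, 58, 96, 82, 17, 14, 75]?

1066.6545

Step 1: Compute the mean: (16 + 26 + 11 + 64 + 10 + 58 + 96 + 82 + 17 + 14 + 75) / 11 = 42.6364
Step 2: Compute squared deviations from the mean:
  (16 - 42.6364)^2 = 709.4959
  (26 - 42.6364)^2 = 276.7686
  (11 - 42.6364)^2 = 1000.8595
  (64 - 42.6364)^2 = 456.405
  (10 - 42.6364)^2 = 1065.1322
  (58 - 42.6364)^2 = 236.0413
  (96 - 42.6364)^2 = 2847.6777
  (82 - 42.6364)^2 = 1549.4959
  (17 - 42.6364)^2 = 657.2231
  (14 - 42.6364)^2 = 820.0413
  (75 - 42.6364)^2 = 1047.405
Step 3: Sum of squared deviations = 10666.5455
Step 4: Sample variance = 10666.5455 / 10 = 1066.6545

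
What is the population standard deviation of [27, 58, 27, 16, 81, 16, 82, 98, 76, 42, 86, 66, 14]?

29.3441

Step 1: Compute the mean: 53
Step 2: Sum of squared deviations from the mean: 11194
Step 3: Population variance = 11194 / 13 = 861.0769
Step 4: Standard deviation = sqrt(861.0769) = 29.3441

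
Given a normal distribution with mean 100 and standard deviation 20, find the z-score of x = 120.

1

Step 1: Recall the z-score formula: z = (x - mu) / sigma
Step 2: Substitute values: z = (120 - 100) / 20
Step 3: z = 20 / 20 = 1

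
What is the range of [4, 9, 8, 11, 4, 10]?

7

Step 1: Identify the maximum value: max = 11
Step 2: Identify the minimum value: min = 4
Step 3: Range = max - min = 11 - 4 = 7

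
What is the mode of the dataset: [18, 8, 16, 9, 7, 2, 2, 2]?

2

Step 1: Count the frequency of each value:
  2: appears 3 time(s)
  7: appears 1 time(s)
  8: appears 1 time(s)
  9: appears 1 time(s)
  16: appears 1 time(s)
  18: appears 1 time(s)
Step 2: The value 2 appears most frequently (3 times).
Step 3: Mode = 2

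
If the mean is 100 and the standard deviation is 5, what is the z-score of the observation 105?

1

Step 1: Recall the z-score formula: z = (x - mu) / sigma
Step 2: Substitute values: z = (105 - 100) / 5
Step 3: z = 5 / 5 = 1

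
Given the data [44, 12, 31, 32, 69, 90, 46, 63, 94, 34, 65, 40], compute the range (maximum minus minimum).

82

Step 1: Identify the maximum value: max = 94
Step 2: Identify the minimum value: min = 12
Step 3: Range = max - min = 94 - 12 = 82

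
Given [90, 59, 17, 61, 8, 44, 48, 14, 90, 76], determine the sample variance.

918.0111

Step 1: Compute the mean: (90 + 59 + 17 + 61 + 8 + 44 + 48 + 14 + 90 + 76) / 10 = 50.7
Step 2: Compute squared deviations from the mean:
  (90 - 50.7)^2 = 1544.49
  (59 - 50.7)^2 = 68.89
  (17 - 50.7)^2 = 1135.69
  (61 - 50.7)^2 = 106.09
  (8 - 50.7)^2 = 1823.29
  (44 - 50.7)^2 = 44.89
  (48 - 50.7)^2 = 7.29
  (14 - 50.7)^2 = 1346.89
  (90 - 50.7)^2 = 1544.49
  (76 - 50.7)^2 = 640.09
Step 3: Sum of squared deviations = 8262.1
Step 4: Sample variance = 8262.1 / 9 = 918.0111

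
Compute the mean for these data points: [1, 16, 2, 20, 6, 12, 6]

9

Step 1: Sum all values: 1 + 16 + 2 + 20 + 6 + 12 + 6 = 63
Step 2: Count the number of values: n = 7
Step 3: Mean = sum / n = 63 / 7 = 9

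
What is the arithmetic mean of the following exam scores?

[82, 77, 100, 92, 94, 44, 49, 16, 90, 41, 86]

70.0909

Step 1: Sum all values: 82 + 77 + 100 + 92 + 94 + 44 + 49 + 16 + 90 + 41 + 86 = 771
Step 2: Count the number of values: n = 11
Step 3: Mean = sum / n = 771 / 11 = 70.0909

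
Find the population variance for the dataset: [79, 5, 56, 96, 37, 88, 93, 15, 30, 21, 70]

1018.2314

Step 1: Compute the mean: (79 + 5 + 56 + 96 + 37 + 88 + 93 + 15 + 30 + 21 + 70) / 11 = 53.6364
Step 2: Compute squared deviations from the mean:
  (79 - 53.6364)^2 = 643.314
  (5 - 53.6364)^2 = 2365.4959
  (56 - 53.6364)^2 = 5.5868
  (96 - 53.6364)^2 = 1794.6777
  (37 - 53.6364)^2 = 276.7686
  (88 - 53.6364)^2 = 1180.8595
  (93 - 53.6364)^2 = 1549.4959
  (15 - 53.6364)^2 = 1492.7686
  (30 - 53.6364)^2 = 558.6777
  (21 - 53.6364)^2 = 1065.1322
  (70 - 53.6364)^2 = 267.7686
Step 3: Sum of squared deviations = 11200.5455
Step 4: Population variance = 11200.5455 / 11 = 1018.2314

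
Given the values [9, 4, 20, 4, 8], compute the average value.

9

Step 1: Sum all values: 9 + 4 + 20 + 4 + 8 = 45
Step 2: Count the number of values: n = 5
Step 3: Mean = sum / n = 45 / 5 = 9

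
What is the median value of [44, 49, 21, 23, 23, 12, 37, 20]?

23

Step 1: Sort the data in ascending order: [12, 20, 21, 23, 23, 37, 44, 49]
Step 2: The number of values is n = 8.
Step 3: Since n is even, the median is the average of positions 4 and 5:
  Median = (23 + 23) / 2 = 23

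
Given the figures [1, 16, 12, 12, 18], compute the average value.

11.8

Step 1: Sum all values: 1 + 16 + 12 + 12 + 18 = 59
Step 2: Count the number of values: n = 5
Step 3: Mean = sum / n = 59 / 5 = 11.8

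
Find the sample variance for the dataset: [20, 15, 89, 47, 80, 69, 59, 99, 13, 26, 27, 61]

908.2652

Step 1: Compute the mean: (20 + 15 + 89 + 47 + 80 + 69 + 59 + 99 + 13 + 26 + 27 + 61) / 12 = 50.4167
Step 2: Compute squared deviations from the mean:
  (20 - 50.4167)^2 = 925.1736
  (15 - 50.4167)^2 = 1254.3403
  (89 - 50.4167)^2 = 1488.6736
  (47 - 50.4167)^2 = 11.6736
  (80 - 50.4167)^2 = 875.1736
  (69 - 50.4167)^2 = 345.3403
  (59 - 50.4167)^2 = 73.6736
  (99 - 50.4167)^2 = 2360.3403
  (13 - 50.4167)^2 = 1400.0069
  (26 - 50.4167)^2 = 596.1736
  (27 - 50.4167)^2 = 548.3403
  (61 - 50.4167)^2 = 112.0069
Step 3: Sum of squared deviations = 9990.9167
Step 4: Sample variance = 9990.9167 / 11 = 908.2652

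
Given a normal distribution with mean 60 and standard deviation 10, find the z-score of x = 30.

-3

Step 1: Recall the z-score formula: z = (x - mu) / sigma
Step 2: Substitute values: z = (30 - 60) / 10
Step 3: z = -30 / 10 = -3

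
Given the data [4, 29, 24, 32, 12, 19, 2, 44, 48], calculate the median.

24

Step 1: Sort the data in ascending order: [2, 4, 12, 19, 24, 29, 32, 44, 48]
Step 2: The number of values is n = 9.
Step 3: Since n is odd, the median is the middle value at position 5: 24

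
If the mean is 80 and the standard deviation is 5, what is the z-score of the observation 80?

0

Step 1: Recall the z-score formula: z = (x - mu) / sigma
Step 2: Substitute values: z = (80 - 80) / 5
Step 3: z = 0 / 5 = 0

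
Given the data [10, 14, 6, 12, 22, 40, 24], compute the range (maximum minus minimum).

34

Step 1: Identify the maximum value: max = 40
Step 2: Identify the minimum value: min = 6
Step 3: Range = max - min = 40 - 6 = 34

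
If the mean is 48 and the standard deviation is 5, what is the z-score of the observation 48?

0

Step 1: Recall the z-score formula: z = (x - mu) / sigma
Step 2: Substitute values: z = (48 - 48) / 5
Step 3: z = 0 / 5 = 0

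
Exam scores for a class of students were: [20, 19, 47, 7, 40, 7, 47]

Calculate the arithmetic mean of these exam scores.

26.7143

Step 1: Sum all values: 20 + 19 + 47 + 7 + 40 + 7 + 47 = 187
Step 2: Count the number of values: n = 7
Step 3: Mean = sum / n = 187 / 7 = 26.7143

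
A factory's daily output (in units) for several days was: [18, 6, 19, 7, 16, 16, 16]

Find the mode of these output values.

16

Step 1: Count the frequency of each value:
  6: appears 1 time(s)
  7: appears 1 time(s)
  16: appears 3 time(s)
  18: appears 1 time(s)
  19: appears 1 time(s)
Step 2: The value 16 appears most frequently (3 times).
Step 3: Mode = 16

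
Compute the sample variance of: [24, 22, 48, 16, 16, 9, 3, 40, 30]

207.3611

Step 1: Compute the mean: (24 + 22 + 48 + 16 + 16 + 9 + 3 + 40 + 30) / 9 = 23.1111
Step 2: Compute squared deviations from the mean:
  (24 - 23.1111)^2 = 0.7901
  (22 - 23.1111)^2 = 1.2346
  (48 - 23.1111)^2 = 619.4568
  (16 - 23.1111)^2 = 50.5679
  (16 - 23.1111)^2 = 50.5679
  (9 - 23.1111)^2 = 199.1235
  (3 - 23.1111)^2 = 404.4568
  (40 - 23.1111)^2 = 285.2346
  (30 - 23.1111)^2 = 47.4568
Step 3: Sum of squared deviations = 1658.8889
Step 4: Sample variance = 1658.8889 / 8 = 207.3611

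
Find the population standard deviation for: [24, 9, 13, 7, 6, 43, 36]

13.8122

Step 1: Compute the mean: 19.7143
Step 2: Sum of squared deviations from the mean: 1335.4286
Step 3: Population variance = 1335.4286 / 7 = 190.7755
Step 4: Standard deviation = sqrt(190.7755) = 13.8122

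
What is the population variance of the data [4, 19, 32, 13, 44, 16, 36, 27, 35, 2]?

181.76

Step 1: Compute the mean: (4 + 19 + 32 + 13 + 44 + 16 + 36 + 27 + 35 + 2) / 10 = 22.8
Step 2: Compute squared deviations from the mean:
  (4 - 22.8)^2 = 353.44
  (19 - 22.8)^2 = 14.44
  (32 - 22.8)^2 = 84.64
  (13 - 22.8)^2 = 96.04
  (44 - 22.8)^2 = 449.44
  (16 - 22.8)^2 = 46.24
  (36 - 22.8)^2 = 174.24
  (27 - 22.8)^2 = 17.64
  (35 - 22.8)^2 = 148.84
  (2 - 22.8)^2 = 432.64
Step 3: Sum of squared deviations = 1817.6
Step 4: Population variance = 1817.6 / 10 = 181.76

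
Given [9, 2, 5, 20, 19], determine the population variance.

53.2

Step 1: Compute the mean: (9 + 2 + 5 + 20 + 19) / 5 = 11
Step 2: Compute squared deviations from the mean:
  (9 - 11)^2 = 4
  (2 - 11)^2 = 81
  (5 - 11)^2 = 36
  (20 - 11)^2 = 81
  (19 - 11)^2 = 64
Step 3: Sum of squared deviations = 266
Step 4: Population variance = 266 / 5 = 53.2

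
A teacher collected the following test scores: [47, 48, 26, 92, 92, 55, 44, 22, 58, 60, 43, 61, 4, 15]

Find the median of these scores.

47.5

Step 1: Sort the data in ascending order: [4, 15, 22, 26, 43, 44, 47, 48, 55, 58, 60, 61, 92, 92]
Step 2: The number of values is n = 14.
Step 3: Since n is even, the median is the average of positions 7 and 8:
  Median = (47 + 48) / 2 = 47.5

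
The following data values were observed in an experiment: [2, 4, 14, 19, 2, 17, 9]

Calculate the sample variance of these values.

51.619

Step 1: Compute the mean: (2 + 4 + 14 + 19 + 2 + 17 + 9) / 7 = 9.5714
Step 2: Compute squared deviations from the mean:
  (2 - 9.5714)^2 = 57.3265
  (4 - 9.5714)^2 = 31.0408
  (14 - 9.5714)^2 = 19.6122
  (19 - 9.5714)^2 = 88.898
  (2 - 9.5714)^2 = 57.3265
  (17 - 9.5714)^2 = 55.1837
  (9 - 9.5714)^2 = 0.3265
Step 3: Sum of squared deviations = 309.7143
Step 4: Sample variance = 309.7143 / 6 = 51.619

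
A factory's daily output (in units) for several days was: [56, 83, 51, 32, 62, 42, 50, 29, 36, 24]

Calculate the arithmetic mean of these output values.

46.5

Step 1: Sum all values: 56 + 83 + 51 + 32 + 62 + 42 + 50 + 29 + 36 + 24 = 465
Step 2: Count the number of values: n = 10
Step 3: Mean = sum / n = 465 / 10 = 46.5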